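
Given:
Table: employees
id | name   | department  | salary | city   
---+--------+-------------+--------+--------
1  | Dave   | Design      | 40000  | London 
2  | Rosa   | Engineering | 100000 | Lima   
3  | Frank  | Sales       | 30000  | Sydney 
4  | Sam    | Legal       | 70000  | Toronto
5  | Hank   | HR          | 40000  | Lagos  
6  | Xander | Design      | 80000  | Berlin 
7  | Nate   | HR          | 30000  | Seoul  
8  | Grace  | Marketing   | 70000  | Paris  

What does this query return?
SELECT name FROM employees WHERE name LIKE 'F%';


LIKE 'F%' matches names starting with 'F'
Matching: 1

1 rows:
Frank


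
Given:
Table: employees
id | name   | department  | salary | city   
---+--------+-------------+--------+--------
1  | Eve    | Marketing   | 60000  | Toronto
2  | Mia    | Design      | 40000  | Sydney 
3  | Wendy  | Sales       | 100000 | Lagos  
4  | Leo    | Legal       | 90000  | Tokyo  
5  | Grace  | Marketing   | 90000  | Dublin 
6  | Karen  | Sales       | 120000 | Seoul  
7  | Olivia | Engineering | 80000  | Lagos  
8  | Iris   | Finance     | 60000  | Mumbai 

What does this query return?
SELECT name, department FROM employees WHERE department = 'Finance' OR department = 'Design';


Filtering: department = 'Finance' OR 'Design'
Matching: 2 rows

2 rows:
Mia, Design
Iris, Finance


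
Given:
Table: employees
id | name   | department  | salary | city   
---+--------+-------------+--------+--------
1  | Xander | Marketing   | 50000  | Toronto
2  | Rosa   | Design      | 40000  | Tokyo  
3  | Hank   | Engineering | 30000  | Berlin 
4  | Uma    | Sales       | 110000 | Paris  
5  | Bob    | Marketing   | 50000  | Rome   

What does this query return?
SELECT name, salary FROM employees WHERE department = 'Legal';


Filtering: department = 'Legal'
Matching rows: 0

Empty result set (0 rows)


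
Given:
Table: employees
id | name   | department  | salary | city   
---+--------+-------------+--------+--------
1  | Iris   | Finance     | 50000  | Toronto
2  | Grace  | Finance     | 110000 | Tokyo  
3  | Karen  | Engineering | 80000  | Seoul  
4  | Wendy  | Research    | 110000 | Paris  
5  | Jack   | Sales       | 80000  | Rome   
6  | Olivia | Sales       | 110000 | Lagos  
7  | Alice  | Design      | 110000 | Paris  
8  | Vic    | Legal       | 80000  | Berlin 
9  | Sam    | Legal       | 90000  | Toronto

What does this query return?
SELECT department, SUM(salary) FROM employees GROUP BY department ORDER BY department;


Summing salary within each department:
  Design: 110000 = 110000
  Engineering: 80000 = 80000
  Finance: 50000 + 110000 = 160000
  Legal: 80000 + 90000 = 170000
  Research: 110000 = 110000
  Sales: 80000 + 110000 = 190000


6 groups:
Design, 110000
Engineering, 80000
Finance, 160000
Legal, 170000
Research, 110000
Sales, 190000


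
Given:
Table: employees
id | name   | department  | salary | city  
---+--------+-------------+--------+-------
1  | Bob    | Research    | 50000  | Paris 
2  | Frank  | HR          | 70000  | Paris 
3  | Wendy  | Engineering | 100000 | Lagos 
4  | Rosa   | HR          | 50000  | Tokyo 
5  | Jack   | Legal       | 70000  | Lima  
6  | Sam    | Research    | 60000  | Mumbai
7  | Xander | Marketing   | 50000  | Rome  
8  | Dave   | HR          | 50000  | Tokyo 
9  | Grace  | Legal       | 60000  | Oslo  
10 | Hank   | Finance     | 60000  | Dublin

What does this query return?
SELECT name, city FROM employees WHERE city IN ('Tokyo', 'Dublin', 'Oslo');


Filtering: city IN ('Tokyo', 'Dublin', 'Oslo')
Matching: 4 rows

4 rows:
Rosa, Tokyo
Dave, Tokyo
Grace, Oslo
Hank, Dublin


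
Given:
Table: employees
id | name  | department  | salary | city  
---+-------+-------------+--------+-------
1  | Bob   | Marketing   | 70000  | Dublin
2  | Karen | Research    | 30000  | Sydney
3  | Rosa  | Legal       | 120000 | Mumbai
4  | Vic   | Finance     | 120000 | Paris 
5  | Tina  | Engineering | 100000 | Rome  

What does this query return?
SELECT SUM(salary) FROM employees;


SUM(salary) = 70000 + 30000 + 120000 + 120000 + 100000 = 440000

440000


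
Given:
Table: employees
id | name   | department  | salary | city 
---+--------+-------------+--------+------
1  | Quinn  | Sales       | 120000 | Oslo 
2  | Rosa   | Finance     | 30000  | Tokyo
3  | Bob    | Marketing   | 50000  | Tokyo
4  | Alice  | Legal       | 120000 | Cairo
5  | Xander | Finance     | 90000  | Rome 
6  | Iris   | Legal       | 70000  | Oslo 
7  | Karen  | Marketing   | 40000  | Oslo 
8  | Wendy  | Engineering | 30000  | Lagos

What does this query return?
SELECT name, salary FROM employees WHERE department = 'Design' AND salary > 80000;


Filtering: department = 'Design' AND salary > 80000
Matching: 0 rows

Empty result set (0 rows)


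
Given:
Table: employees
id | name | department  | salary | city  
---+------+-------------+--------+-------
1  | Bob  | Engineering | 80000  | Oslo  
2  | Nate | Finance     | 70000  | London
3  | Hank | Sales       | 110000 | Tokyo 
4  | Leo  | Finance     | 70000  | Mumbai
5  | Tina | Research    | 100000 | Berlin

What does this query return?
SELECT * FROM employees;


SELECT * returns all 5 rows with all columns

5 rows:
1, Bob, Engineering, 80000, Oslo
2, Nate, Finance, 70000, London
3, Hank, Sales, 110000, Tokyo
4, Leo, Finance, 70000, Mumbai
5, Tina, Research, 100000, Berlin


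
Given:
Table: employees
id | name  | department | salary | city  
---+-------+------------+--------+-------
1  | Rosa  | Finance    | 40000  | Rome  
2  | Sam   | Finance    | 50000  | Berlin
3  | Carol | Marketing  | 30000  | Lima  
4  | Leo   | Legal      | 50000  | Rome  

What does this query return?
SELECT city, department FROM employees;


Projecting columns: city, department

4 rows:
Rome, Finance
Berlin, Finance
Lima, Marketing
Rome, Legal


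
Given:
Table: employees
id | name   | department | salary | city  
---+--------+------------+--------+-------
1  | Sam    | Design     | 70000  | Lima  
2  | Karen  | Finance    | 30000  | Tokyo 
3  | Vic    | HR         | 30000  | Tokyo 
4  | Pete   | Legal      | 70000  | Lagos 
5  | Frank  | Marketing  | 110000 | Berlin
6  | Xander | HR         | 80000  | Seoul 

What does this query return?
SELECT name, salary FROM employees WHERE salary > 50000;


Filtering: salary > 50000
Matching: 4 rows

4 rows:
Sam, 70000
Pete, 70000
Frank, 110000
Xander, 80000


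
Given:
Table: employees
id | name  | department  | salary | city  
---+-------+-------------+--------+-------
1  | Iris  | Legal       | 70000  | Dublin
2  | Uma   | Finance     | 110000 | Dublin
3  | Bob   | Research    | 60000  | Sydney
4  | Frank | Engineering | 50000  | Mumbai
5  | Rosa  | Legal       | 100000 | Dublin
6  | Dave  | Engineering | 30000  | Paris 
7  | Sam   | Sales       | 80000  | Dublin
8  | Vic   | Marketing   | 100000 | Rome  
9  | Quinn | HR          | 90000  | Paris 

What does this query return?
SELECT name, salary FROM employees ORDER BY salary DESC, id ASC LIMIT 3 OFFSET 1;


Sort by salary DESC (id ASC tiebreak), then skip 1 and take 3
Rows 2 through 4

3 rows:
Rosa, 100000
Vic, 100000
Quinn, 90000


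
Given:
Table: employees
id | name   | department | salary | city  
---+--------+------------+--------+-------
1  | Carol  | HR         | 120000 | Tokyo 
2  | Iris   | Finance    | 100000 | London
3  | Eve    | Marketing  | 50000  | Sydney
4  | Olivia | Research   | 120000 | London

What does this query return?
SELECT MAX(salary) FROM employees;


Salaries: 120000, 100000, 50000, 120000
MAX = 120000

120000


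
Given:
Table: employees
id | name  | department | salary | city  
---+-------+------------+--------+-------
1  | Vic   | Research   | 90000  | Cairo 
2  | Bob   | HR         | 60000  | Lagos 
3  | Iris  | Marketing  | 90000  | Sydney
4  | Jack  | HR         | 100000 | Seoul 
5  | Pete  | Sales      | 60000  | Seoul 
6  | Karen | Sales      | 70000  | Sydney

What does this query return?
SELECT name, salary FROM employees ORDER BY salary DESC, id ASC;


Sorting by salary DESC, then id ASC for ties

6 rows:
Jack, 100000
Vic, 90000
Iris, 90000
Karen, 70000
Bob, 60000
Pete, 60000


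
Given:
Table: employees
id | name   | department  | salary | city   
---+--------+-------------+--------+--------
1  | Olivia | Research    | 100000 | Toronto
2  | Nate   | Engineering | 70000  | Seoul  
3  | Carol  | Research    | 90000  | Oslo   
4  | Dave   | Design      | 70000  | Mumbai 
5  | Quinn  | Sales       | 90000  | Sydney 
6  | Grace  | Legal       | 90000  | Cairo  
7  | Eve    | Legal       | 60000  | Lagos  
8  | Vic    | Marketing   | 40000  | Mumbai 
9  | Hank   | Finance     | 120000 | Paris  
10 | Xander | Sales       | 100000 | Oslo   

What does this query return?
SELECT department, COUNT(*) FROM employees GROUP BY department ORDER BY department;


Assigning each row to its department group:
  Olivia -> Research
  Nate -> Engineering
  Carol -> Research
  Dave -> Design
  Quinn -> Sales
  Grace -> Legal
  Eve -> Legal
  Vic -> Marketing
  Hank -> Finance
  Xander -> Sales


7 groups:
Design, 1
Engineering, 1
Finance, 1
Legal, 2
Marketing, 1
Research, 2
Sales, 2


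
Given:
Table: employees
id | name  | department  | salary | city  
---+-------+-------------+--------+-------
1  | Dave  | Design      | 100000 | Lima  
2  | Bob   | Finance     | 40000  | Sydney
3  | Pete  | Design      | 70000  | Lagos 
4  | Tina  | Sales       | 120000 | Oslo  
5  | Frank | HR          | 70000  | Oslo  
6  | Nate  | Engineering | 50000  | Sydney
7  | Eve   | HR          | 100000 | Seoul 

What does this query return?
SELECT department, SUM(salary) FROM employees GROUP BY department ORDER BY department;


Summing salary within each department:
  Design: 100000 + 70000 = 170000
  Engineering: 50000 = 50000
  Finance: 40000 = 40000
  HR: 70000 + 100000 = 170000
  Sales: 120000 = 120000


5 groups:
Design, 170000
Engineering, 50000
Finance, 40000
HR, 170000
Sales, 120000


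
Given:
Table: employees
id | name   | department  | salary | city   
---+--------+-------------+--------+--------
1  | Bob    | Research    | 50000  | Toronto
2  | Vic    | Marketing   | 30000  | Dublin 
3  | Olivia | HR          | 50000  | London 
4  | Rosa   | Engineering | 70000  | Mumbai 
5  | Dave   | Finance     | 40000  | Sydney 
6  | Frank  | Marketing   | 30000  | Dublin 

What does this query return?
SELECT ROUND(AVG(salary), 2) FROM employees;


SUM(salary) = 270000
COUNT = 6
ROUND(AVG, 2) = ROUND(270000 / 6, 2) = 45000.0

45000.0


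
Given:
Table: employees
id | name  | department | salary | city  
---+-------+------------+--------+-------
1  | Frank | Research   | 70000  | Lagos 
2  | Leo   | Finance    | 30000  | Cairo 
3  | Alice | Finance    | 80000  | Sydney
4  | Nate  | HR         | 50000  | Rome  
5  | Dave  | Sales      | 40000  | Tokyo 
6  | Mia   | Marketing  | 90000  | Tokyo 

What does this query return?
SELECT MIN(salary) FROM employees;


Salaries: 70000, 30000, 80000, 50000, 40000, 90000
MIN = 30000

30000


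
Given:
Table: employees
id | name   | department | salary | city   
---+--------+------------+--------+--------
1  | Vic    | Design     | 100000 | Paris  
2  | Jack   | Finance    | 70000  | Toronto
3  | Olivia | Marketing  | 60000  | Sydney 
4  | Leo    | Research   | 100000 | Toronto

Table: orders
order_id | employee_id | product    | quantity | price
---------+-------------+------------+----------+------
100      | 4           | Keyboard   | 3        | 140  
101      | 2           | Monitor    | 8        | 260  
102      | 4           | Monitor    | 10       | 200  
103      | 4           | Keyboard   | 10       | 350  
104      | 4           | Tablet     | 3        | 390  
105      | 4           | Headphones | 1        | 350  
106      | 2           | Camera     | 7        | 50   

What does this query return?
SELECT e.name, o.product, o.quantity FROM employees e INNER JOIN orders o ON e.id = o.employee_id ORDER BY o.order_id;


Joining employees.id = orders.employee_id:
  employee Leo (id=4) -> order Keyboard
  employee Jack (id=2) -> order Monitor
  employee Leo (id=4) -> order Monitor
  employee Leo (id=4) -> order Keyboard
  employee Leo (id=4) -> order Tablet
  employee Leo (id=4) -> order Headphones
  employee Jack (id=2) -> order Camera


7 rows:
Leo, Keyboard, 3
Jack, Monitor, 8
Leo, Monitor, 10
Leo, Keyboard, 10
Leo, Tablet, 3
Leo, Headphones, 1
Jack, Camera, 7


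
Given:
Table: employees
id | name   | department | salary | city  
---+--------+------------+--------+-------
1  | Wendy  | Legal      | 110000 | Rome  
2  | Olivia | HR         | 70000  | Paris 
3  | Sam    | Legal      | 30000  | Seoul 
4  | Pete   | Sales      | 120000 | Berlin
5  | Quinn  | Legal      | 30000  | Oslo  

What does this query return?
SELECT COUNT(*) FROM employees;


COUNT(*) counts all rows

5


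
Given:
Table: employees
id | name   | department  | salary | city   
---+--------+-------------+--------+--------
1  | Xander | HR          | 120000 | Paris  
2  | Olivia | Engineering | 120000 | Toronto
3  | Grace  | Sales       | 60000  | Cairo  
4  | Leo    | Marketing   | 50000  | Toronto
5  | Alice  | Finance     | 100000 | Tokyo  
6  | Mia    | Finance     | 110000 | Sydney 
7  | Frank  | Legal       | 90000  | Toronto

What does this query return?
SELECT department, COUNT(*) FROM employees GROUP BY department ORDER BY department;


Assigning each row to its department group:
  Xander -> HR
  Olivia -> Engineering
  Grace -> Sales
  Leo -> Marketing
  Alice -> Finance
  Mia -> Finance
  Frank -> Legal


6 groups:
Engineering, 1
Finance, 2
HR, 1
Legal, 1
Marketing, 1
Sales, 1


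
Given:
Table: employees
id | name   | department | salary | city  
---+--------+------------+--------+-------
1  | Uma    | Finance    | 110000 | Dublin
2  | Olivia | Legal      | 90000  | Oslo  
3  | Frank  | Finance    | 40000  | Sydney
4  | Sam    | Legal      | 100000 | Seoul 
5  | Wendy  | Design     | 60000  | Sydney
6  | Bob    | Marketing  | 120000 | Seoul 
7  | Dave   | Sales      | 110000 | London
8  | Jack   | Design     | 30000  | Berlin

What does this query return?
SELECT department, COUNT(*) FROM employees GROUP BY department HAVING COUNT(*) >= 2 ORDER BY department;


Groups with count >= 2:
  Design: 2 -> PASS
  Finance: 2 -> PASS
  Legal: 2 -> PASS
  Marketing: 1 -> filtered out
  Sales: 1 -> filtered out


3 groups:
Design, 2
Finance, 2
Legal, 2


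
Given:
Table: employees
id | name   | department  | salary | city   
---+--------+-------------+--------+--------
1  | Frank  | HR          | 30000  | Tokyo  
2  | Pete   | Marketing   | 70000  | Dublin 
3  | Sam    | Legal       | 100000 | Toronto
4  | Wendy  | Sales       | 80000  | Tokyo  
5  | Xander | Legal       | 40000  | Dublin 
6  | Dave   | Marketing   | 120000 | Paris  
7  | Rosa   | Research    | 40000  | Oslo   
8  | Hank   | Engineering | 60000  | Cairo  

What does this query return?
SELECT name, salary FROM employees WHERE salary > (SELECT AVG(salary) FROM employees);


Subquery: AVG(salary) = 67500.0
Filtering: salary > 67500.0
  Pete (70000) -> MATCH
  Sam (100000) -> MATCH
  Wendy (80000) -> MATCH
  Dave (120000) -> MATCH


4 rows:
Pete, 70000
Sam, 100000
Wendy, 80000
Dave, 120000


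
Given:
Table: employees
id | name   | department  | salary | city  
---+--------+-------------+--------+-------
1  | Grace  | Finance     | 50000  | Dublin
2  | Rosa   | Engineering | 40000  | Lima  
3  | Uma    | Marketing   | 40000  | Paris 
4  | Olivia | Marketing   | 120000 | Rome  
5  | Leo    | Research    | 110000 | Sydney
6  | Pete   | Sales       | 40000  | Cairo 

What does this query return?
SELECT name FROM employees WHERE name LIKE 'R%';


LIKE 'R%' matches names starting with 'R'
Matching: 1

1 rows:
Rosa


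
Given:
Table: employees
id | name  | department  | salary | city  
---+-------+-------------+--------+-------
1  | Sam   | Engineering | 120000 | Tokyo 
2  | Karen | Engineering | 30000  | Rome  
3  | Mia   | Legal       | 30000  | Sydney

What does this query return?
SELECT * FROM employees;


SELECT * returns all 3 rows with all columns

3 rows:
1, Sam, Engineering, 120000, Tokyo
2, Karen, Engineering, 30000, Rome
3, Mia, Legal, 30000, Sydney


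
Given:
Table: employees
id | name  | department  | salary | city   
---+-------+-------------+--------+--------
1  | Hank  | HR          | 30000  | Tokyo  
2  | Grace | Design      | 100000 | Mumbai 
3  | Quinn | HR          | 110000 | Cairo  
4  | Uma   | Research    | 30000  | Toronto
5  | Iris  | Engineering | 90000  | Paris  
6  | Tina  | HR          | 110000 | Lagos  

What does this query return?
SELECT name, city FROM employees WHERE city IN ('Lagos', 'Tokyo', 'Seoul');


Filtering: city IN ('Lagos', 'Tokyo', 'Seoul')
Matching: 2 rows

2 rows:
Hank, Tokyo
Tina, Lagos


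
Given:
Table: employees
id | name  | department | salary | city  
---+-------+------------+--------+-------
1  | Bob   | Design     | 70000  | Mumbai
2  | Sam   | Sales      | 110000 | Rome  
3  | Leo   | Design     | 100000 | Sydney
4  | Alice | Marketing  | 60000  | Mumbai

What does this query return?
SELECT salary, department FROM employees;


Projecting columns: salary, department

4 rows:
70000, Design
110000, Sales
100000, Design
60000, Marketing


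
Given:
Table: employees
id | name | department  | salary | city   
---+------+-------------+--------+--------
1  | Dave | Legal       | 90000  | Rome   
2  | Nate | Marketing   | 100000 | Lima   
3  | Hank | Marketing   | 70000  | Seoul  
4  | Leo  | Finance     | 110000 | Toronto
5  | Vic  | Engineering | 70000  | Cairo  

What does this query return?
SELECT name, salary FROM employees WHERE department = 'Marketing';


Filtering: department = 'Marketing'
Matching rows: 2

2 rows:
Nate, 100000
Hank, 70000


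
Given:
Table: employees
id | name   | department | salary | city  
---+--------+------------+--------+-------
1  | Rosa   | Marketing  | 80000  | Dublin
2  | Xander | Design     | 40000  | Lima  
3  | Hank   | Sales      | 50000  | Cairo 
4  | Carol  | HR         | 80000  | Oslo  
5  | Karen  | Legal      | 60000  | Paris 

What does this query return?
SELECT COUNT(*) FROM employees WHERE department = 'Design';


Counting rows where department = 'Design'
  Xander -> MATCH


1


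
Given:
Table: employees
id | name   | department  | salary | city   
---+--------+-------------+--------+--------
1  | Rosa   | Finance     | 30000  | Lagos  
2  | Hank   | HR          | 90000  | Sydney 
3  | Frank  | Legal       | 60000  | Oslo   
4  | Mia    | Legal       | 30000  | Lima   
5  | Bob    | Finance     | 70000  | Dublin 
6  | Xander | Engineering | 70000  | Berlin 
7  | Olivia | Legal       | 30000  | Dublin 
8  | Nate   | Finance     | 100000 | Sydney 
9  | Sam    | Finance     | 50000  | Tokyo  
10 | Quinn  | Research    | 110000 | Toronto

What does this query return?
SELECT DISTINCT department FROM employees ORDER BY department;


All 'department' values (row order): Finance, HR, Legal, Legal, Finance, Engineering, Legal, Finance, Finance, Research
Removing duplicates leaves 5 unique value(s).

5 values:
Engineering
Finance
HR
Legal
Research


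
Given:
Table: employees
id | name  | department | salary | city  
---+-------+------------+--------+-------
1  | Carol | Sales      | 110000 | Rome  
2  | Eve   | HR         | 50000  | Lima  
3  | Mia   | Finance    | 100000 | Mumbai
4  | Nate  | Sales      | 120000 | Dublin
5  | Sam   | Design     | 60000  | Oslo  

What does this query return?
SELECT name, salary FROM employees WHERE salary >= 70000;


Filtering: salary >= 70000
Matching: 3 rows

3 rows:
Carol, 110000
Mia, 100000
Nate, 120000


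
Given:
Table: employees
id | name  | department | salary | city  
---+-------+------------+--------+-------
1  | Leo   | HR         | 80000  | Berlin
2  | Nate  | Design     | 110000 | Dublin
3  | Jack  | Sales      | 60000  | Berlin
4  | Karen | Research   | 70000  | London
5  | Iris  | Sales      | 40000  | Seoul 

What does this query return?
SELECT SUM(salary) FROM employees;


SUM(salary) = 80000 + 110000 + 60000 + 70000 + 40000 = 360000

360000


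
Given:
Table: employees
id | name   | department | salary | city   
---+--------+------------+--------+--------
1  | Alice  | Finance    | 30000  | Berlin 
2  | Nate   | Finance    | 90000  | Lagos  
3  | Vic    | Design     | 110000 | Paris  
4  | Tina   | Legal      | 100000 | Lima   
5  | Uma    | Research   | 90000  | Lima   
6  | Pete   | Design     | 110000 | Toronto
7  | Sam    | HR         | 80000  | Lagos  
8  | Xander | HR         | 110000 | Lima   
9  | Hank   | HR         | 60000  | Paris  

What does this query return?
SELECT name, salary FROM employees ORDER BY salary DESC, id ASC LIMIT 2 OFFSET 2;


Sort by salary DESC (id ASC tiebreak), then skip 2 and take 2
Rows 3 through 4

2 rows:
Xander, 110000
Tina, 100000


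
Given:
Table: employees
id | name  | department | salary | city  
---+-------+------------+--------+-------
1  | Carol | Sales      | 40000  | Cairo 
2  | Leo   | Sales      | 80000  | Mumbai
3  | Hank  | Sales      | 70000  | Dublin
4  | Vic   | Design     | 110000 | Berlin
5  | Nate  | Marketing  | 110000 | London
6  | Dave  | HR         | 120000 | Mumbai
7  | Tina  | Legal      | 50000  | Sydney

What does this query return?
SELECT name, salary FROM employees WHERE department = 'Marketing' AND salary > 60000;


Filtering: department = 'Marketing' AND salary > 60000
Matching: 1 rows

1 rows:
Nate, 110000


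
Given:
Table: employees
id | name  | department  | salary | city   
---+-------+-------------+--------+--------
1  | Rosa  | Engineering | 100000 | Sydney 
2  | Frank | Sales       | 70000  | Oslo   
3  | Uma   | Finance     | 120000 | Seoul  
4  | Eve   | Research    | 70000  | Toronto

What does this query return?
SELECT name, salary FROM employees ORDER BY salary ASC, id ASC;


Sorting by salary ASC, then id ASC for ties

4 rows:
Frank, 70000
Eve, 70000
Rosa, 100000
Uma, 120000


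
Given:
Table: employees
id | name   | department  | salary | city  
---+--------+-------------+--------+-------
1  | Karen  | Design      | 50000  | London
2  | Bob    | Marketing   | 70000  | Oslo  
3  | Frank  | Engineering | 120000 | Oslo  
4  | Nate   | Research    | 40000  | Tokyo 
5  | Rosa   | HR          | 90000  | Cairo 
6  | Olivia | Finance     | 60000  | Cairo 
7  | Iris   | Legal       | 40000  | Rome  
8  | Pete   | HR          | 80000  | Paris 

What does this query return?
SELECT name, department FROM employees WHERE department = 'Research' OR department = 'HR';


Filtering: department = 'Research' OR 'HR'
Matching: 3 rows

3 rows:
Nate, Research
Rosa, HR
Pete, HR


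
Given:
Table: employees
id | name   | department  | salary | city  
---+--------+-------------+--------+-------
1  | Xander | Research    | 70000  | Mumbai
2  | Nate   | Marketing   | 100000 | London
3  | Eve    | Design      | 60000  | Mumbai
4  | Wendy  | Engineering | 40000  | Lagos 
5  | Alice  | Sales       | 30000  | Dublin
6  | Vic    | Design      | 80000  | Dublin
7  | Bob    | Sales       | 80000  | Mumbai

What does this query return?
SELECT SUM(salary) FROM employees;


SUM(salary) = 70000 + 100000 + 60000 + 40000 + 30000 + 80000 + 80000 = 460000

460000


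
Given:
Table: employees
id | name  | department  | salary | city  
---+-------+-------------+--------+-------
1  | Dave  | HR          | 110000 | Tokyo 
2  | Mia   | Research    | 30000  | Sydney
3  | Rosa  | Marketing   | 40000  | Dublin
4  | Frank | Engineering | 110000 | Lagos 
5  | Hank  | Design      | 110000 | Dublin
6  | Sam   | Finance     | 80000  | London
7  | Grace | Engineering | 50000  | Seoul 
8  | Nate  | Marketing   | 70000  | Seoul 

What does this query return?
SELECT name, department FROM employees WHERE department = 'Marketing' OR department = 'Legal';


Filtering: department = 'Marketing' OR 'Legal'
Matching: 2 rows

2 rows:
Rosa, Marketing
Nate, Marketing


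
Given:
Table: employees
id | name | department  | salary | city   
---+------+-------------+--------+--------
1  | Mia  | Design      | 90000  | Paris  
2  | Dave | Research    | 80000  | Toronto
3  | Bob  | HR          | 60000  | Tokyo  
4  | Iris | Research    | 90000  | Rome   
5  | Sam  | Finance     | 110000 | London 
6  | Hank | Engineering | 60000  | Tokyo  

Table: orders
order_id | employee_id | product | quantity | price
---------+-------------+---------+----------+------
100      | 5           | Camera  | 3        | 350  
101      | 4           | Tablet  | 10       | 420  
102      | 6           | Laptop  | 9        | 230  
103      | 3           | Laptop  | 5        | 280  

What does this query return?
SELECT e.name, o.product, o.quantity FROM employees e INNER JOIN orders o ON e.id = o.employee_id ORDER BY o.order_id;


Joining employees.id = orders.employee_id:
  employee Sam (id=5) -> order Camera
  employee Iris (id=4) -> order Tablet
  employee Hank (id=6) -> order Laptop
  employee Bob (id=3) -> order Laptop


4 rows:
Sam, Camera, 3
Iris, Tablet, 10
Hank, Laptop, 9
Bob, Laptop, 5


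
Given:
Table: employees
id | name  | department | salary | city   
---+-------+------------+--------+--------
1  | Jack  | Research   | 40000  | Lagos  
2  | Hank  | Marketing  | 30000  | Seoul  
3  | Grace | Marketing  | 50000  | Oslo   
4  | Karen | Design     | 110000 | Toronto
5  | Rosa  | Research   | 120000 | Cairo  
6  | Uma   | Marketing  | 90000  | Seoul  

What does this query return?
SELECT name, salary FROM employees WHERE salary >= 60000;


Filtering: salary >= 60000
Matching: 3 rows

3 rows:
Karen, 110000
Rosa, 120000
Uma, 90000


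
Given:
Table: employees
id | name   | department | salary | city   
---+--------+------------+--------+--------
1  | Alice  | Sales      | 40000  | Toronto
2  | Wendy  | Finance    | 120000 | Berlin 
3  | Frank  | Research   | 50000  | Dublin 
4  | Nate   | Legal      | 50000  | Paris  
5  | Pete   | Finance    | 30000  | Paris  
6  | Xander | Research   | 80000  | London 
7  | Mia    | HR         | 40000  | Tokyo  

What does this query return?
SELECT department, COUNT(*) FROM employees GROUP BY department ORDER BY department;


Assigning each row to its department group:
  Alice -> Sales
  Wendy -> Finance
  Frank -> Research
  Nate -> Legal
  Pete -> Finance
  Xander -> Research
  Mia -> HR


5 groups:
Finance, 2
HR, 1
Legal, 1
Research, 2
Sales, 1


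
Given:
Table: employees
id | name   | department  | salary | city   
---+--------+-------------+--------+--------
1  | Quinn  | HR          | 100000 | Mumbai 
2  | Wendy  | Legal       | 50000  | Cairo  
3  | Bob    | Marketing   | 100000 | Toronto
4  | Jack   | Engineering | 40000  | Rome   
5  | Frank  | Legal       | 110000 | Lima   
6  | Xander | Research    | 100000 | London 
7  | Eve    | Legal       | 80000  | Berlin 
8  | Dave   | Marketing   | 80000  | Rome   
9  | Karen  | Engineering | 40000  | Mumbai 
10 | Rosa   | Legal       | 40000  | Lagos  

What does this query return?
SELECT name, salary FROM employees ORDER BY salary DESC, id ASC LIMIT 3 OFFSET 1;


Sort by salary DESC (id ASC tiebreak), then skip 1 and take 3
Rows 2 through 4

3 rows:
Quinn, 100000
Bob, 100000
Xander, 100000


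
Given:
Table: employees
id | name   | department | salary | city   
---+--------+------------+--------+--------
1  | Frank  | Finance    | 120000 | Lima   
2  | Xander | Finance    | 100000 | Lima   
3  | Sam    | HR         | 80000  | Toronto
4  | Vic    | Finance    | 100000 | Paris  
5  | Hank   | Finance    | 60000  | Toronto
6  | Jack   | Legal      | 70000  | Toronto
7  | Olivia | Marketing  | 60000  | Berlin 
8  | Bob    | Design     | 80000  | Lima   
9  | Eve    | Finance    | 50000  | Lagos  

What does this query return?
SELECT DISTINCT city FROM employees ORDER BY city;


All 'city' values (row order): Lima, Lima, Toronto, Paris, Toronto, Toronto, Berlin, Lima, Lagos
Removing duplicates leaves 5 unique value(s).

5 values:
Berlin
Lagos
Lima
Paris
Toronto


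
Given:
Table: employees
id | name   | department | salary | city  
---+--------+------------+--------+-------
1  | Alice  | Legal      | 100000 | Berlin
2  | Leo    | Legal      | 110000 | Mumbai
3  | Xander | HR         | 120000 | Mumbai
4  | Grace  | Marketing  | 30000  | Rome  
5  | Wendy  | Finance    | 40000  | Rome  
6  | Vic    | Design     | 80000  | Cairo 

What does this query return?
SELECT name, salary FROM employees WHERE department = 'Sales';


Filtering: department = 'Sales'
Matching rows: 0

Empty result set (0 rows)


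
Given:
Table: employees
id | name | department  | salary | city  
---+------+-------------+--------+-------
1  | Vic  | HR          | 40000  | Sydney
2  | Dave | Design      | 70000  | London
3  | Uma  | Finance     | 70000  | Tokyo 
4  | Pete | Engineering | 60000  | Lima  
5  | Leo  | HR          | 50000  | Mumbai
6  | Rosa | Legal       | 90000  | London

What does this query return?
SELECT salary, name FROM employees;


Projecting columns: salary, name

6 rows:
40000, Vic
70000, Dave
70000, Uma
60000, Pete
50000, Leo
90000, Rosa


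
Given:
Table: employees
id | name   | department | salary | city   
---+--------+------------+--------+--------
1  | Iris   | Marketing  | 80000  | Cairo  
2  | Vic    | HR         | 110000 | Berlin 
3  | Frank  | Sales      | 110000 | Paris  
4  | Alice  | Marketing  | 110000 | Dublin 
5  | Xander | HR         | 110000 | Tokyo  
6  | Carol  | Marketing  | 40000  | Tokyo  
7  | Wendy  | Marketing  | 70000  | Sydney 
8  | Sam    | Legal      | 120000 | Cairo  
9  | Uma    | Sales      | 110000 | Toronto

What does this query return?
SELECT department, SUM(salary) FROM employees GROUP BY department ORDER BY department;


Summing salary within each department:
  HR: 110000 + 110000 = 220000
  Legal: 120000 = 120000
  Marketing: 80000 + 110000 + 40000 + 70000 = 300000
  Sales: 110000 + 110000 = 220000


4 groups:
HR, 220000
Legal, 120000
Marketing, 300000
Sales, 220000


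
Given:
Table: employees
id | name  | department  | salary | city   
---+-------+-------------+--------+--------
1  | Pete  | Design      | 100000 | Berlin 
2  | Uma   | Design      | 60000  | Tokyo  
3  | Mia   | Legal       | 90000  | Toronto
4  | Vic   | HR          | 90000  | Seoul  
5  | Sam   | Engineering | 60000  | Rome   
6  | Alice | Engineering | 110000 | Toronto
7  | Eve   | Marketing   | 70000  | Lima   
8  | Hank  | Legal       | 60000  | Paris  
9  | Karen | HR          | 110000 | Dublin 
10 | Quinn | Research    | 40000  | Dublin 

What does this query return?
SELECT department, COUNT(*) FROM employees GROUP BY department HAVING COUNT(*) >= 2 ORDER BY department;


Groups with count >= 2:
  Design: 2 -> PASS
  Engineering: 2 -> PASS
  HR: 2 -> PASS
  Legal: 2 -> PASS
  Marketing: 1 -> filtered out
  Research: 1 -> filtered out


4 groups:
Design, 2
Engineering, 2
HR, 2
Legal, 2


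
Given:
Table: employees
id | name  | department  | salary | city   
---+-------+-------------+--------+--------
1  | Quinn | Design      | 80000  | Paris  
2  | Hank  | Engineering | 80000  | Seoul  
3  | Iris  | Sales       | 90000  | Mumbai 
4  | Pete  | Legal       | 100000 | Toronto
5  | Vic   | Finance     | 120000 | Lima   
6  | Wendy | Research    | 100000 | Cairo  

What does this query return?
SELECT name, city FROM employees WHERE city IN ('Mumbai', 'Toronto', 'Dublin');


Filtering: city IN ('Mumbai', 'Toronto', 'Dublin')
Matching: 2 rows

2 rows:
Iris, Mumbai
Pete, Toronto


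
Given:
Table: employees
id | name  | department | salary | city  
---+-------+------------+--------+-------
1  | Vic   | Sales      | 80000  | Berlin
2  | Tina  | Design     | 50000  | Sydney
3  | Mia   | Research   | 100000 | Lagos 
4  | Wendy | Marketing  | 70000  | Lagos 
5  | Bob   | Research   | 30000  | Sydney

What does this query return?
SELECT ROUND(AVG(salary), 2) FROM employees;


SUM(salary) = 330000
COUNT = 5
ROUND(AVG, 2) = ROUND(330000 / 5, 2) = 66000.0

66000.0


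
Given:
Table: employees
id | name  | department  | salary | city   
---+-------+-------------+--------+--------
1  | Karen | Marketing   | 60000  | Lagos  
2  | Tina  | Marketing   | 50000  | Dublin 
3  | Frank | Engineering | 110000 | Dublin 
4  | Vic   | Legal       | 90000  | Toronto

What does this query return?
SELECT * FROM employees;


SELECT * returns all 4 rows with all columns

4 rows:
1, Karen, Marketing, 60000, Lagos
2, Tina, Marketing, 50000, Dublin
3, Frank, Engineering, 110000, Dublin
4, Vic, Legal, 90000, Toronto


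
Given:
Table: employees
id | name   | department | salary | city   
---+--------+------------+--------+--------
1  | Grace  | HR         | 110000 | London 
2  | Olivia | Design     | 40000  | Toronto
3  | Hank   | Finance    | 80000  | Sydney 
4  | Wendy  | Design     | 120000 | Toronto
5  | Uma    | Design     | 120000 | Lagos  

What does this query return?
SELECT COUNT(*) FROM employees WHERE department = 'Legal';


Counting rows where department = 'Legal'


0


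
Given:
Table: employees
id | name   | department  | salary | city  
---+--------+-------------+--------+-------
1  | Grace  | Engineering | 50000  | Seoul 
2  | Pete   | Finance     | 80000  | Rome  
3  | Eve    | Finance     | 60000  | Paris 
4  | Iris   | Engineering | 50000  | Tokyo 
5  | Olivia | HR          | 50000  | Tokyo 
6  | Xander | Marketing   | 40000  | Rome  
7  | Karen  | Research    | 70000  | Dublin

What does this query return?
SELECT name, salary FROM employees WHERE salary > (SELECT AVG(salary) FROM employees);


Subquery: AVG(salary) = 57142.86
Filtering: salary > 57142.86
  Pete (80000) -> MATCH
  Eve (60000) -> MATCH
  Karen (70000) -> MATCH


3 rows:
Pete, 80000
Eve, 60000
Karen, 70000


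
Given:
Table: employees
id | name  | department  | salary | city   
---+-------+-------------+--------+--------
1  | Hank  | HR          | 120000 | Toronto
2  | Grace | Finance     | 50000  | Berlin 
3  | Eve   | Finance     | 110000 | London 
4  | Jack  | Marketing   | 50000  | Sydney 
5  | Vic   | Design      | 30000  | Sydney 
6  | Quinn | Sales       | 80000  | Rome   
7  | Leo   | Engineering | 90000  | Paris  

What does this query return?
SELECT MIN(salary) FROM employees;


Salaries: 120000, 50000, 110000, 50000, 30000, 80000, 90000
MIN = 30000

30000


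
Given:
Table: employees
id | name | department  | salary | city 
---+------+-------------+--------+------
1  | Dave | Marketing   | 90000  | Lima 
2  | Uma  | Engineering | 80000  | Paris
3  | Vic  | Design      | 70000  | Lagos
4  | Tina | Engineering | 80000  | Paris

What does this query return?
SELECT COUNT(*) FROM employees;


COUNT(*) counts all rows

4


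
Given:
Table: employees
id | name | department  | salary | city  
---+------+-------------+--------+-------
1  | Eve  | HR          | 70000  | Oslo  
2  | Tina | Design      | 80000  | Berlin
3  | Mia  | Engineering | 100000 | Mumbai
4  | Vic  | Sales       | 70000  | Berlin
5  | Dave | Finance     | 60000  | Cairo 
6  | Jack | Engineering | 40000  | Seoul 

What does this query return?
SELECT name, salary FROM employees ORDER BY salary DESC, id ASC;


Sorting by salary DESC, then id ASC for ties

6 rows:
Mia, 100000
Tina, 80000
Eve, 70000
Vic, 70000
Dave, 60000
Jack, 40000


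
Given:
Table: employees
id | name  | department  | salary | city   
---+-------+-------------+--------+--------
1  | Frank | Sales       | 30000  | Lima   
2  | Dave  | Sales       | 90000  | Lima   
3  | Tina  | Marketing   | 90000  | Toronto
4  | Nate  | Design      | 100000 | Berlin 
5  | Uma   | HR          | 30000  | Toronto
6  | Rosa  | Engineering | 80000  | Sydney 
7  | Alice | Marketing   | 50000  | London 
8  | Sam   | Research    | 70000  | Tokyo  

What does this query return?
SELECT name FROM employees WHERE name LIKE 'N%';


LIKE 'N%' matches names starting with 'N'
Matching: 1

1 rows:
Nate


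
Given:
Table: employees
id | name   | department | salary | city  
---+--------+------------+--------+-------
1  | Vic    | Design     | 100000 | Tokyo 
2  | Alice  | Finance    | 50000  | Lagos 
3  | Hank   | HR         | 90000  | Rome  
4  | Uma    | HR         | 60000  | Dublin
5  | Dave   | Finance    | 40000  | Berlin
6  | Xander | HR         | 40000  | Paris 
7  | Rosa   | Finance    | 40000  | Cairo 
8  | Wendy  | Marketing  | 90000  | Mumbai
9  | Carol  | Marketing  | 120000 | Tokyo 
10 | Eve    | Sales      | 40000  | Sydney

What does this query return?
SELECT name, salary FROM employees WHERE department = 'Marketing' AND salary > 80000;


Filtering: department = 'Marketing' AND salary > 80000
Matching: 2 rows

2 rows:
Wendy, 90000
Carol, 120000


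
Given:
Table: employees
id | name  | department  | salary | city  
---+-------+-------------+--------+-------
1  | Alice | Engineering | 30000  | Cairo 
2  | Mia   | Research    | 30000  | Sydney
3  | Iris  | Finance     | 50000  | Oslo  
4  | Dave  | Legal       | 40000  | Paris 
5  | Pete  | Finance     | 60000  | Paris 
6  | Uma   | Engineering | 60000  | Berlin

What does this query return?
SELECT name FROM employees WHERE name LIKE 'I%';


LIKE 'I%' matches names starting with 'I'
Matching: 1

1 rows:
Iris


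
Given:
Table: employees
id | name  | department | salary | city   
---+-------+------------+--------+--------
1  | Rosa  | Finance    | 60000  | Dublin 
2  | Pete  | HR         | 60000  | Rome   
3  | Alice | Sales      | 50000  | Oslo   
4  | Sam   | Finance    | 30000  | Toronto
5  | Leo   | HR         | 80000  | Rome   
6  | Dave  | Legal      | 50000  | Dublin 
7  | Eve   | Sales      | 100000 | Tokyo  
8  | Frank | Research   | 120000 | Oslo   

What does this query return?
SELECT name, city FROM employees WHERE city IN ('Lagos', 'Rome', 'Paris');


Filtering: city IN ('Lagos', 'Rome', 'Paris')
Matching: 2 rows

2 rows:
Pete, Rome
Leo, Rome


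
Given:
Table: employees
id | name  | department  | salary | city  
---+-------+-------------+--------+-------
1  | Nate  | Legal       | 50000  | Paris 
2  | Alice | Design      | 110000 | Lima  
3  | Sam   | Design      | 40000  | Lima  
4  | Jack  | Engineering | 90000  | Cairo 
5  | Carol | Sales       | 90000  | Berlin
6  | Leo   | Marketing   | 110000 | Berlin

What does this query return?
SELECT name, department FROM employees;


Projecting columns: name, department

6 rows:
Nate, Legal
Alice, Design
Sam, Design
Jack, Engineering
Carol, Sales
Leo, Marketing


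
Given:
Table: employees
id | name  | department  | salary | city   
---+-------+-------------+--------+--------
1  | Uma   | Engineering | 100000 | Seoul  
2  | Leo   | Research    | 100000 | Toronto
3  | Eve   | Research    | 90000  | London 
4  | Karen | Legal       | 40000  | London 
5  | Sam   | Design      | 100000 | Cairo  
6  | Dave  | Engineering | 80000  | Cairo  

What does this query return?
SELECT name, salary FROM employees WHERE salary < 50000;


Filtering: salary < 50000
Matching: 1 rows

1 rows:
Karen, 40000


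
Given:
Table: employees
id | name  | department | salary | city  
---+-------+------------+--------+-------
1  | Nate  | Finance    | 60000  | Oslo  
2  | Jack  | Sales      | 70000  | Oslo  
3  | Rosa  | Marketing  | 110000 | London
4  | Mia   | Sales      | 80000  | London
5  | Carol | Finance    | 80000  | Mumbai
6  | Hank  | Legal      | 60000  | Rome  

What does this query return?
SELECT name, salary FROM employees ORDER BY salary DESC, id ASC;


Sorting by salary DESC, then id ASC for ties

6 rows:
Rosa, 110000
Mia, 80000
Carol, 80000
Jack, 70000
Nate, 60000
Hank, 60000


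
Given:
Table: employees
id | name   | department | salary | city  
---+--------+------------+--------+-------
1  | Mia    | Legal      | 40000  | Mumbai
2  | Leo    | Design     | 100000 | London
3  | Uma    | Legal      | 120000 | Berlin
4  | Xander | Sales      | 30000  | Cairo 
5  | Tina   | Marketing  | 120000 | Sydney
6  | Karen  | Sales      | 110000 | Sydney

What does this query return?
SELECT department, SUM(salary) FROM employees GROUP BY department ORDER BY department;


Summing salary within each department:
  Design: 100000 = 100000
  Legal: 40000 + 120000 = 160000
  Marketing: 120000 = 120000
  Sales: 30000 + 110000 = 140000


4 groups:
Design, 100000
Legal, 160000
Marketing, 120000
Sales, 140000


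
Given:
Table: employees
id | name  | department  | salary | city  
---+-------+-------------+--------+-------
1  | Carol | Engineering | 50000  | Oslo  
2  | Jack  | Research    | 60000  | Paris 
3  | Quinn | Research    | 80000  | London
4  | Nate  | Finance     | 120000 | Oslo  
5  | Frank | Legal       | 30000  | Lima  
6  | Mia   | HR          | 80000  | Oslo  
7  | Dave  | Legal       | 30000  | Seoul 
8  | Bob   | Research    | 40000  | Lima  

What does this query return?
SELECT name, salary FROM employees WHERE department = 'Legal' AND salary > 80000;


Filtering: department = 'Legal' AND salary > 80000
Matching: 0 rows

Empty result set (0 rows)
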